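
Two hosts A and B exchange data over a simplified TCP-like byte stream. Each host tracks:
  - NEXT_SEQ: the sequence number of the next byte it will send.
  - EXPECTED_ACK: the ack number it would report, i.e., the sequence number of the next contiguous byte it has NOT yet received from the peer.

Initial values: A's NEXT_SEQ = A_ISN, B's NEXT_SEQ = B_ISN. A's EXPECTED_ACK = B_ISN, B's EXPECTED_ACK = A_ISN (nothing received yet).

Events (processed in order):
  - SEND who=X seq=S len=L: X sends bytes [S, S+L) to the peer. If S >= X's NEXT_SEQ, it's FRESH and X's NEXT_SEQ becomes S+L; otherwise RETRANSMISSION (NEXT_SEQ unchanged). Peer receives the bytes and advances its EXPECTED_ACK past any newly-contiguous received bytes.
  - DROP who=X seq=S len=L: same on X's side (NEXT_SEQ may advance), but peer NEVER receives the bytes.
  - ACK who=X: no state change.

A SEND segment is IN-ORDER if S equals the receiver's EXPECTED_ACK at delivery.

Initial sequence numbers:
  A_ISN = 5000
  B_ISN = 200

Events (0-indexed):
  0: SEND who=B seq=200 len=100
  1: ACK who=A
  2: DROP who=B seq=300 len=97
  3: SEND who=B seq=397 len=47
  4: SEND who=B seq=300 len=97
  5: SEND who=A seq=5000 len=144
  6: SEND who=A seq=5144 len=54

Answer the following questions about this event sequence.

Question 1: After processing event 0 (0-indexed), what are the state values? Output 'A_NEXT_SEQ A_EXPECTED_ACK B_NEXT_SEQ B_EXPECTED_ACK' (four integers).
After event 0: A_seq=5000 A_ack=300 B_seq=300 B_ack=5000

5000 300 300 5000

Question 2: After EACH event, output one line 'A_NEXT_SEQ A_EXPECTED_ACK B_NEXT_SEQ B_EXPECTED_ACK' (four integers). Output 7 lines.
5000 300 300 5000
5000 300 300 5000
5000 300 397 5000
5000 300 444 5000
5000 444 444 5000
5144 444 444 5144
5198 444 444 5198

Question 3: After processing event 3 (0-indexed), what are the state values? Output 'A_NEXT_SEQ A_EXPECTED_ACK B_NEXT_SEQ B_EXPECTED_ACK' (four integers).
After event 0: A_seq=5000 A_ack=300 B_seq=300 B_ack=5000
After event 1: A_seq=5000 A_ack=300 B_seq=300 B_ack=5000
After event 2: A_seq=5000 A_ack=300 B_seq=397 B_ack=5000
After event 3: A_seq=5000 A_ack=300 B_seq=444 B_ack=5000

5000 300 444 5000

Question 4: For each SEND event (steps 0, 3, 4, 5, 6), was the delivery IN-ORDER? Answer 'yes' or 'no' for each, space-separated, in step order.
Answer: yes no yes yes yes

Derivation:
Step 0: SEND seq=200 -> in-order
Step 3: SEND seq=397 -> out-of-order
Step 4: SEND seq=300 -> in-order
Step 5: SEND seq=5000 -> in-order
Step 6: SEND seq=5144 -> in-order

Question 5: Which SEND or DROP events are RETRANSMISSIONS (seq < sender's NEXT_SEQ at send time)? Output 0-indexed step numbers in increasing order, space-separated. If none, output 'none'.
Step 0: SEND seq=200 -> fresh
Step 2: DROP seq=300 -> fresh
Step 3: SEND seq=397 -> fresh
Step 4: SEND seq=300 -> retransmit
Step 5: SEND seq=5000 -> fresh
Step 6: SEND seq=5144 -> fresh

Answer: 4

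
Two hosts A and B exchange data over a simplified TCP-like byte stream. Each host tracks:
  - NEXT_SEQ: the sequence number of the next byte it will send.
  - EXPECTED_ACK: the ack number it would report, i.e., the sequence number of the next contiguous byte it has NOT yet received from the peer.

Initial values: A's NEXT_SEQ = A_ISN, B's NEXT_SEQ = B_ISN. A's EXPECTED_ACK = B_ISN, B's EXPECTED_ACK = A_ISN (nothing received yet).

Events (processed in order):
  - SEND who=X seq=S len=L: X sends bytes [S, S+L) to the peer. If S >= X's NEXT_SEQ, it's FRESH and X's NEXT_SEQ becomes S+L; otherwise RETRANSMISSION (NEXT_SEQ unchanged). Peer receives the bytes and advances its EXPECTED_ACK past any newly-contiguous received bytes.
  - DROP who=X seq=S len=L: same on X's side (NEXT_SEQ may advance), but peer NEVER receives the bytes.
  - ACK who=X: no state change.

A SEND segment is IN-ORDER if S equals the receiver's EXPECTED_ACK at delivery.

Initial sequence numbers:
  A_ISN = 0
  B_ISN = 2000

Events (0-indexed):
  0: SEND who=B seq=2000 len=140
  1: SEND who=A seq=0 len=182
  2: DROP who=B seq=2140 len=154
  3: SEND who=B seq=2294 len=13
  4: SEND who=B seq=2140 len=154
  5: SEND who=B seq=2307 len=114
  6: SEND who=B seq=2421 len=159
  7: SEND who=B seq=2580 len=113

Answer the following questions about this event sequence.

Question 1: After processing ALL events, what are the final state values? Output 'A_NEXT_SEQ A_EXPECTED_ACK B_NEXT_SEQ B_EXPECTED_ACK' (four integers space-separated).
After event 0: A_seq=0 A_ack=2140 B_seq=2140 B_ack=0
After event 1: A_seq=182 A_ack=2140 B_seq=2140 B_ack=182
After event 2: A_seq=182 A_ack=2140 B_seq=2294 B_ack=182
After event 3: A_seq=182 A_ack=2140 B_seq=2307 B_ack=182
After event 4: A_seq=182 A_ack=2307 B_seq=2307 B_ack=182
After event 5: A_seq=182 A_ack=2421 B_seq=2421 B_ack=182
After event 6: A_seq=182 A_ack=2580 B_seq=2580 B_ack=182
After event 7: A_seq=182 A_ack=2693 B_seq=2693 B_ack=182

Answer: 182 2693 2693 182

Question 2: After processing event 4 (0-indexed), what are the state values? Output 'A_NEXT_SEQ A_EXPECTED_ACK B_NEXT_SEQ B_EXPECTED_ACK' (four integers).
After event 0: A_seq=0 A_ack=2140 B_seq=2140 B_ack=0
After event 1: A_seq=182 A_ack=2140 B_seq=2140 B_ack=182
After event 2: A_seq=182 A_ack=2140 B_seq=2294 B_ack=182
After event 3: A_seq=182 A_ack=2140 B_seq=2307 B_ack=182
After event 4: A_seq=182 A_ack=2307 B_seq=2307 B_ack=182

182 2307 2307 182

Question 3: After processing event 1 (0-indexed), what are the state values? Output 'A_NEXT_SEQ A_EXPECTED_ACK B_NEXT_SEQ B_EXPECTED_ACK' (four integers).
After event 0: A_seq=0 A_ack=2140 B_seq=2140 B_ack=0
After event 1: A_seq=182 A_ack=2140 B_seq=2140 B_ack=182

182 2140 2140 182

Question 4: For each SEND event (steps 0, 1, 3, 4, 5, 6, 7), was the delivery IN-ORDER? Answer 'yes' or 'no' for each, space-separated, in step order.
Answer: yes yes no yes yes yes yes

Derivation:
Step 0: SEND seq=2000 -> in-order
Step 1: SEND seq=0 -> in-order
Step 3: SEND seq=2294 -> out-of-order
Step 4: SEND seq=2140 -> in-order
Step 5: SEND seq=2307 -> in-order
Step 6: SEND seq=2421 -> in-order
Step 7: SEND seq=2580 -> in-order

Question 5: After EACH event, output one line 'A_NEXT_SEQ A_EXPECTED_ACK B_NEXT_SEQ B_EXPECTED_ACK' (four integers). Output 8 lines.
0 2140 2140 0
182 2140 2140 182
182 2140 2294 182
182 2140 2307 182
182 2307 2307 182
182 2421 2421 182
182 2580 2580 182
182 2693 2693 182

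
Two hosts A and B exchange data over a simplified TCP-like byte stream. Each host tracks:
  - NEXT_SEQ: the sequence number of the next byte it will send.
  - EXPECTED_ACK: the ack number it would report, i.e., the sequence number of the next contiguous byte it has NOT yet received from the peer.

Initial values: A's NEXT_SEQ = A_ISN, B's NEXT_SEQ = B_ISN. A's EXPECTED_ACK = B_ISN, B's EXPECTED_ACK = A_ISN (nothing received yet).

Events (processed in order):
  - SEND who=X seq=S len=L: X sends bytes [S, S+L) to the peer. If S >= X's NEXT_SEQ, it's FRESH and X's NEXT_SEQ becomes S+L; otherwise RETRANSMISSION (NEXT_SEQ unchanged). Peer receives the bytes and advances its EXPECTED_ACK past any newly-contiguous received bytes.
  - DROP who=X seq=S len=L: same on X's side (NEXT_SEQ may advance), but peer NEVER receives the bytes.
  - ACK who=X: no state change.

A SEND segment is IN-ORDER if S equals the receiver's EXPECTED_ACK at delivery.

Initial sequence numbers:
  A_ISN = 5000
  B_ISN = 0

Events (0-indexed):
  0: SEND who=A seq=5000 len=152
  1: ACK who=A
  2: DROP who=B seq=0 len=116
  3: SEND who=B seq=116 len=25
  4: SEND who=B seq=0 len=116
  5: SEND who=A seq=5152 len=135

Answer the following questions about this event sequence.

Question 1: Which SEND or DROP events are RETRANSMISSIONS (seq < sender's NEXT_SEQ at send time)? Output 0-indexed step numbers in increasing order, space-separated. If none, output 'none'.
Answer: 4

Derivation:
Step 0: SEND seq=5000 -> fresh
Step 2: DROP seq=0 -> fresh
Step 3: SEND seq=116 -> fresh
Step 4: SEND seq=0 -> retransmit
Step 5: SEND seq=5152 -> fresh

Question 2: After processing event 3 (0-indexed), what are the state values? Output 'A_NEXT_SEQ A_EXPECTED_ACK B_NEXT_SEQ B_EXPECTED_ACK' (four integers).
After event 0: A_seq=5152 A_ack=0 B_seq=0 B_ack=5152
After event 1: A_seq=5152 A_ack=0 B_seq=0 B_ack=5152
After event 2: A_seq=5152 A_ack=0 B_seq=116 B_ack=5152
After event 3: A_seq=5152 A_ack=0 B_seq=141 B_ack=5152

5152 0 141 5152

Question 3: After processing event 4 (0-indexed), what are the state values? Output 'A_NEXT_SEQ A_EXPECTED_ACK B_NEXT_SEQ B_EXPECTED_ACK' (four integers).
After event 0: A_seq=5152 A_ack=0 B_seq=0 B_ack=5152
After event 1: A_seq=5152 A_ack=0 B_seq=0 B_ack=5152
After event 2: A_seq=5152 A_ack=0 B_seq=116 B_ack=5152
After event 3: A_seq=5152 A_ack=0 B_seq=141 B_ack=5152
After event 4: A_seq=5152 A_ack=141 B_seq=141 B_ack=5152

5152 141 141 5152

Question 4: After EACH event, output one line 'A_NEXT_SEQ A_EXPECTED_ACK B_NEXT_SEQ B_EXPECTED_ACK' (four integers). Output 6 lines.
5152 0 0 5152
5152 0 0 5152
5152 0 116 5152
5152 0 141 5152
5152 141 141 5152
5287 141 141 5287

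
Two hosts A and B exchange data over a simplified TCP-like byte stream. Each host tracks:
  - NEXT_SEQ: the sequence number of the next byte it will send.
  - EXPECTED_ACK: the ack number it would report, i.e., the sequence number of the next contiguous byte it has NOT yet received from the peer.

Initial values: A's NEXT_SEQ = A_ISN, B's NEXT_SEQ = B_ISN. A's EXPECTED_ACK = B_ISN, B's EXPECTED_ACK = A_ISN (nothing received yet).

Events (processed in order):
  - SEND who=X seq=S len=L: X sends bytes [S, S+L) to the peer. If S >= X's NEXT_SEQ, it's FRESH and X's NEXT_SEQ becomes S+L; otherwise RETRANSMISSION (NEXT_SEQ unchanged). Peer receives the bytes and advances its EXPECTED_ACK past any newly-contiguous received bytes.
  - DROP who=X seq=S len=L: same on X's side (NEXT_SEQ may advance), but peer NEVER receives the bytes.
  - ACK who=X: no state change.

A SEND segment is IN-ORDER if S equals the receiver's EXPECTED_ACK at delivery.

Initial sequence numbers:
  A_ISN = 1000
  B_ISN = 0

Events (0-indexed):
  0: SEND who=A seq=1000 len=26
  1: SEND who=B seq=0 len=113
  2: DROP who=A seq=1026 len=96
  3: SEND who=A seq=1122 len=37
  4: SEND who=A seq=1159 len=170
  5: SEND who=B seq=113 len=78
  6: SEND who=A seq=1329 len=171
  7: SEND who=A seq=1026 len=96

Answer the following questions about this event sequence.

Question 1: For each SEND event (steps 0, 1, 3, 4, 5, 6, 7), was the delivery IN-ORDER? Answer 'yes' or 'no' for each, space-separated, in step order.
Step 0: SEND seq=1000 -> in-order
Step 1: SEND seq=0 -> in-order
Step 3: SEND seq=1122 -> out-of-order
Step 4: SEND seq=1159 -> out-of-order
Step 5: SEND seq=113 -> in-order
Step 6: SEND seq=1329 -> out-of-order
Step 7: SEND seq=1026 -> in-order

Answer: yes yes no no yes no yes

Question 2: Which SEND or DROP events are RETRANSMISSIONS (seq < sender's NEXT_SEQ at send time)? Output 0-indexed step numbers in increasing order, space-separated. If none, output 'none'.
Step 0: SEND seq=1000 -> fresh
Step 1: SEND seq=0 -> fresh
Step 2: DROP seq=1026 -> fresh
Step 3: SEND seq=1122 -> fresh
Step 4: SEND seq=1159 -> fresh
Step 5: SEND seq=113 -> fresh
Step 6: SEND seq=1329 -> fresh
Step 7: SEND seq=1026 -> retransmit

Answer: 7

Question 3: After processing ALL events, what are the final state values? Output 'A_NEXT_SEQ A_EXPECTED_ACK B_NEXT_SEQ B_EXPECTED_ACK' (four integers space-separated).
After event 0: A_seq=1026 A_ack=0 B_seq=0 B_ack=1026
After event 1: A_seq=1026 A_ack=113 B_seq=113 B_ack=1026
After event 2: A_seq=1122 A_ack=113 B_seq=113 B_ack=1026
After event 3: A_seq=1159 A_ack=113 B_seq=113 B_ack=1026
After event 4: A_seq=1329 A_ack=113 B_seq=113 B_ack=1026
After event 5: A_seq=1329 A_ack=191 B_seq=191 B_ack=1026
After event 6: A_seq=1500 A_ack=191 B_seq=191 B_ack=1026
After event 7: A_seq=1500 A_ack=191 B_seq=191 B_ack=1500

Answer: 1500 191 191 1500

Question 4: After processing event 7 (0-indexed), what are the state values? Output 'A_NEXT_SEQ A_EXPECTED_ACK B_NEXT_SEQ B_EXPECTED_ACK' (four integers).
After event 0: A_seq=1026 A_ack=0 B_seq=0 B_ack=1026
After event 1: A_seq=1026 A_ack=113 B_seq=113 B_ack=1026
After event 2: A_seq=1122 A_ack=113 B_seq=113 B_ack=1026
After event 3: A_seq=1159 A_ack=113 B_seq=113 B_ack=1026
After event 4: A_seq=1329 A_ack=113 B_seq=113 B_ack=1026
After event 5: A_seq=1329 A_ack=191 B_seq=191 B_ack=1026
After event 6: A_seq=1500 A_ack=191 B_seq=191 B_ack=1026
After event 7: A_seq=1500 A_ack=191 B_seq=191 B_ack=1500

1500 191 191 1500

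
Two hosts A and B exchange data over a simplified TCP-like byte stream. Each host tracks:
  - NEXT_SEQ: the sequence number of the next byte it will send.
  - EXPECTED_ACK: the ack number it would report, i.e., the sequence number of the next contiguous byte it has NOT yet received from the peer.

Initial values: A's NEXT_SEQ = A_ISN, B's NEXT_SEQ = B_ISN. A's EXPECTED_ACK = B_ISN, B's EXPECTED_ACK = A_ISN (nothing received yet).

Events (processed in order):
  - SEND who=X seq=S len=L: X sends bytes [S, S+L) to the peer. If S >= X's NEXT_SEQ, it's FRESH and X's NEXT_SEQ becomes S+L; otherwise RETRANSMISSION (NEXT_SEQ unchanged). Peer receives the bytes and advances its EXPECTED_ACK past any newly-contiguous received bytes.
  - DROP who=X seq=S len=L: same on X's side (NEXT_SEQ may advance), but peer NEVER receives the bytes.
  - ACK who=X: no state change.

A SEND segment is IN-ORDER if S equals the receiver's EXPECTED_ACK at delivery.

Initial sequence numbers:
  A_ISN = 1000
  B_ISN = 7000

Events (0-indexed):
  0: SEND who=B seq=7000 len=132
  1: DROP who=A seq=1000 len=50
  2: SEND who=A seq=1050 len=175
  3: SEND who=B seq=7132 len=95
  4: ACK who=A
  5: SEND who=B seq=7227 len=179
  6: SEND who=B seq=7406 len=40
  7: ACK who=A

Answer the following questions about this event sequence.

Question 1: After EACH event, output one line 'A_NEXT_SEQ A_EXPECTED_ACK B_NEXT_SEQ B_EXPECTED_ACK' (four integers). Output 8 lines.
1000 7132 7132 1000
1050 7132 7132 1000
1225 7132 7132 1000
1225 7227 7227 1000
1225 7227 7227 1000
1225 7406 7406 1000
1225 7446 7446 1000
1225 7446 7446 1000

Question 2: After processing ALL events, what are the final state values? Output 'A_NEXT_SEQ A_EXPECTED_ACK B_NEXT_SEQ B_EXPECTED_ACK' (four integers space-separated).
After event 0: A_seq=1000 A_ack=7132 B_seq=7132 B_ack=1000
After event 1: A_seq=1050 A_ack=7132 B_seq=7132 B_ack=1000
After event 2: A_seq=1225 A_ack=7132 B_seq=7132 B_ack=1000
After event 3: A_seq=1225 A_ack=7227 B_seq=7227 B_ack=1000
After event 4: A_seq=1225 A_ack=7227 B_seq=7227 B_ack=1000
After event 5: A_seq=1225 A_ack=7406 B_seq=7406 B_ack=1000
After event 6: A_seq=1225 A_ack=7446 B_seq=7446 B_ack=1000
After event 7: A_seq=1225 A_ack=7446 B_seq=7446 B_ack=1000

Answer: 1225 7446 7446 1000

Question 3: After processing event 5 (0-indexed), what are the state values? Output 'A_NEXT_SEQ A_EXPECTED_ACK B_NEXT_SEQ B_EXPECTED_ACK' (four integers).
After event 0: A_seq=1000 A_ack=7132 B_seq=7132 B_ack=1000
After event 1: A_seq=1050 A_ack=7132 B_seq=7132 B_ack=1000
After event 2: A_seq=1225 A_ack=7132 B_seq=7132 B_ack=1000
After event 3: A_seq=1225 A_ack=7227 B_seq=7227 B_ack=1000
After event 4: A_seq=1225 A_ack=7227 B_seq=7227 B_ack=1000
After event 5: A_seq=1225 A_ack=7406 B_seq=7406 B_ack=1000

1225 7406 7406 1000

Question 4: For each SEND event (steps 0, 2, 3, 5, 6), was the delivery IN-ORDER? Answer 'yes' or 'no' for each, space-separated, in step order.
Step 0: SEND seq=7000 -> in-order
Step 2: SEND seq=1050 -> out-of-order
Step 3: SEND seq=7132 -> in-order
Step 5: SEND seq=7227 -> in-order
Step 6: SEND seq=7406 -> in-order

Answer: yes no yes yes yes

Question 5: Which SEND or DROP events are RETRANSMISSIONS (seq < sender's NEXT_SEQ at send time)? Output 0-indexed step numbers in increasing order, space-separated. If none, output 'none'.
Answer: none

Derivation:
Step 0: SEND seq=7000 -> fresh
Step 1: DROP seq=1000 -> fresh
Step 2: SEND seq=1050 -> fresh
Step 3: SEND seq=7132 -> fresh
Step 5: SEND seq=7227 -> fresh
Step 6: SEND seq=7406 -> fresh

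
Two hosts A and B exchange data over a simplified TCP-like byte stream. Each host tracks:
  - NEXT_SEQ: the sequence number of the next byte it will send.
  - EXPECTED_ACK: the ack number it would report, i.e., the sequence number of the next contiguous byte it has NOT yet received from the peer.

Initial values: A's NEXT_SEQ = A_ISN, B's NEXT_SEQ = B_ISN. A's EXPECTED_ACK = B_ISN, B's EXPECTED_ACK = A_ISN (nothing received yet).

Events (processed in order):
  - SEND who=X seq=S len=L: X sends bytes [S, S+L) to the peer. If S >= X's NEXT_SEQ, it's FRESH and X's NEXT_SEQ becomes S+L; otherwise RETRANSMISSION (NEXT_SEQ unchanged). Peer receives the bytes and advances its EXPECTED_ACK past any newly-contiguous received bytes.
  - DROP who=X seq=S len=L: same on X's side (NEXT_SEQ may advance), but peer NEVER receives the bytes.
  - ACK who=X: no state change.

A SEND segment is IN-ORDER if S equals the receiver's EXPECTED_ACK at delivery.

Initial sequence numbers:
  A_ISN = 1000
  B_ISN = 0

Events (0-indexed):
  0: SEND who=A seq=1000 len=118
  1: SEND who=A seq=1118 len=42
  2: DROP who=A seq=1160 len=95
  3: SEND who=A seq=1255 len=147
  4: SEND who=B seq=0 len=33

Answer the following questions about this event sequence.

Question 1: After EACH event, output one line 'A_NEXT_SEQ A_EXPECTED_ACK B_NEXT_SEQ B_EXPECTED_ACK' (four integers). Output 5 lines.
1118 0 0 1118
1160 0 0 1160
1255 0 0 1160
1402 0 0 1160
1402 33 33 1160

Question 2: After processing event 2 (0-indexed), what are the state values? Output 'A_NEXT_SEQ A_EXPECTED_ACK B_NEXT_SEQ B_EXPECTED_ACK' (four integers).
After event 0: A_seq=1118 A_ack=0 B_seq=0 B_ack=1118
After event 1: A_seq=1160 A_ack=0 B_seq=0 B_ack=1160
After event 2: A_seq=1255 A_ack=0 B_seq=0 B_ack=1160

1255 0 0 1160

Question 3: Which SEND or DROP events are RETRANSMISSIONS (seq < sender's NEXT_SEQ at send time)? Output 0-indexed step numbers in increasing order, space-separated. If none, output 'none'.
Step 0: SEND seq=1000 -> fresh
Step 1: SEND seq=1118 -> fresh
Step 2: DROP seq=1160 -> fresh
Step 3: SEND seq=1255 -> fresh
Step 4: SEND seq=0 -> fresh

Answer: none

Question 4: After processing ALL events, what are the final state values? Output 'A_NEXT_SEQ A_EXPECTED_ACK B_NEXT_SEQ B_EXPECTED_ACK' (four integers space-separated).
After event 0: A_seq=1118 A_ack=0 B_seq=0 B_ack=1118
After event 1: A_seq=1160 A_ack=0 B_seq=0 B_ack=1160
After event 2: A_seq=1255 A_ack=0 B_seq=0 B_ack=1160
After event 3: A_seq=1402 A_ack=0 B_seq=0 B_ack=1160
After event 4: A_seq=1402 A_ack=33 B_seq=33 B_ack=1160

Answer: 1402 33 33 1160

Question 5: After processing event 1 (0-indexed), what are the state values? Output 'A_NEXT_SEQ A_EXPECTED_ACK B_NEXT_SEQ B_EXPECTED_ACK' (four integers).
After event 0: A_seq=1118 A_ack=0 B_seq=0 B_ack=1118
After event 1: A_seq=1160 A_ack=0 B_seq=0 B_ack=1160

1160 0 0 1160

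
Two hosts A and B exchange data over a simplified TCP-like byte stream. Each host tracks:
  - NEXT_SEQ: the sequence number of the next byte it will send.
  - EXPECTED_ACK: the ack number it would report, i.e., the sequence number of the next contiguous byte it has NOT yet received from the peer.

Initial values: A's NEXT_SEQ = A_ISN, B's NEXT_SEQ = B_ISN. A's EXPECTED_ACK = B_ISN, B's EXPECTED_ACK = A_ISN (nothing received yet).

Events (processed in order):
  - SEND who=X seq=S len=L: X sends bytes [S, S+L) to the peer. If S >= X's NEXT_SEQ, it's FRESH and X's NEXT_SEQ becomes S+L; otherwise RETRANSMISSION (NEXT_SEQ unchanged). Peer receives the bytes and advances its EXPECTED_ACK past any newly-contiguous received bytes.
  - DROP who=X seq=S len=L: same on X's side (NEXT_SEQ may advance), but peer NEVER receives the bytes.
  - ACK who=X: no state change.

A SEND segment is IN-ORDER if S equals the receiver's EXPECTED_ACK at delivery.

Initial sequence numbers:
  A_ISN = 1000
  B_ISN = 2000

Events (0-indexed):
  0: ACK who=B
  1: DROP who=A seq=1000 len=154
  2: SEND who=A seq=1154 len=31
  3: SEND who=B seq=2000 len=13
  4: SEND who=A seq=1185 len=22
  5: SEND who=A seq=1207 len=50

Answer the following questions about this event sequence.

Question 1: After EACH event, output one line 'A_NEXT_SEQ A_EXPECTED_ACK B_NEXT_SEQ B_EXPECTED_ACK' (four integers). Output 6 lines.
1000 2000 2000 1000
1154 2000 2000 1000
1185 2000 2000 1000
1185 2013 2013 1000
1207 2013 2013 1000
1257 2013 2013 1000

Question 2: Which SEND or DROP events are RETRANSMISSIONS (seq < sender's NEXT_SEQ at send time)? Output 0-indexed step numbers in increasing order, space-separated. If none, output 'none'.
Step 1: DROP seq=1000 -> fresh
Step 2: SEND seq=1154 -> fresh
Step 3: SEND seq=2000 -> fresh
Step 4: SEND seq=1185 -> fresh
Step 5: SEND seq=1207 -> fresh

Answer: none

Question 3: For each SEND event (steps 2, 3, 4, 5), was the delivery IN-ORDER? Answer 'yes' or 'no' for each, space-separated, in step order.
Answer: no yes no no

Derivation:
Step 2: SEND seq=1154 -> out-of-order
Step 3: SEND seq=2000 -> in-order
Step 4: SEND seq=1185 -> out-of-order
Step 5: SEND seq=1207 -> out-of-order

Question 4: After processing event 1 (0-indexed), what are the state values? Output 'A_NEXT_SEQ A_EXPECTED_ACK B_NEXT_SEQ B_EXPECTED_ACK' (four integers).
After event 0: A_seq=1000 A_ack=2000 B_seq=2000 B_ack=1000
After event 1: A_seq=1154 A_ack=2000 B_seq=2000 B_ack=1000

1154 2000 2000 1000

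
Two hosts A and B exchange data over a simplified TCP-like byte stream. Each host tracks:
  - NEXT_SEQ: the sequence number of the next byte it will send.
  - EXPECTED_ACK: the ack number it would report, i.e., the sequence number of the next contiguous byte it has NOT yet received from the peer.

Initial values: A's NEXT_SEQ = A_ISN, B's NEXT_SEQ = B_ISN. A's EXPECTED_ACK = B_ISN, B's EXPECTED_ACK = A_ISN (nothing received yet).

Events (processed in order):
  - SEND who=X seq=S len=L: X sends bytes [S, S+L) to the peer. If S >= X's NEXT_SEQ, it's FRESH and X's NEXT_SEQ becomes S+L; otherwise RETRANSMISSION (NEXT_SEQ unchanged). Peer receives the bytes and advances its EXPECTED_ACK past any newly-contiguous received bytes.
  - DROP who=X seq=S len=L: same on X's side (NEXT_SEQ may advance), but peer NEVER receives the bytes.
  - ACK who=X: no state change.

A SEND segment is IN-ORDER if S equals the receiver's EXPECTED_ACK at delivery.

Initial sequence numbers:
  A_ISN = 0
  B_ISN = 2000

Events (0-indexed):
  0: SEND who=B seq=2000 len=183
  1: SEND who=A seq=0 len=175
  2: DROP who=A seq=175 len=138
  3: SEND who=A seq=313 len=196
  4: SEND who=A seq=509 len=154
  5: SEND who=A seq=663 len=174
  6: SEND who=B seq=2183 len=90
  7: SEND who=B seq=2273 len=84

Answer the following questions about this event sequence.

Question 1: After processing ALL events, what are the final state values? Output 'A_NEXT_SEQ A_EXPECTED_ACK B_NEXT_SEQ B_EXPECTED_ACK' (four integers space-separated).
Answer: 837 2357 2357 175

Derivation:
After event 0: A_seq=0 A_ack=2183 B_seq=2183 B_ack=0
After event 1: A_seq=175 A_ack=2183 B_seq=2183 B_ack=175
After event 2: A_seq=313 A_ack=2183 B_seq=2183 B_ack=175
After event 3: A_seq=509 A_ack=2183 B_seq=2183 B_ack=175
After event 4: A_seq=663 A_ack=2183 B_seq=2183 B_ack=175
After event 5: A_seq=837 A_ack=2183 B_seq=2183 B_ack=175
After event 6: A_seq=837 A_ack=2273 B_seq=2273 B_ack=175
After event 7: A_seq=837 A_ack=2357 B_seq=2357 B_ack=175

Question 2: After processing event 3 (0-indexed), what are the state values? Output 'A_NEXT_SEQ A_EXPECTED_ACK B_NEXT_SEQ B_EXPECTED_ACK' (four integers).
After event 0: A_seq=0 A_ack=2183 B_seq=2183 B_ack=0
After event 1: A_seq=175 A_ack=2183 B_seq=2183 B_ack=175
After event 2: A_seq=313 A_ack=2183 B_seq=2183 B_ack=175
After event 3: A_seq=509 A_ack=2183 B_seq=2183 B_ack=175

509 2183 2183 175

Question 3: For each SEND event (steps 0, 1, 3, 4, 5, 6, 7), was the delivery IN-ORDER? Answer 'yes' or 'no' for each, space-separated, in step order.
Step 0: SEND seq=2000 -> in-order
Step 1: SEND seq=0 -> in-order
Step 3: SEND seq=313 -> out-of-order
Step 4: SEND seq=509 -> out-of-order
Step 5: SEND seq=663 -> out-of-order
Step 6: SEND seq=2183 -> in-order
Step 7: SEND seq=2273 -> in-order

Answer: yes yes no no no yes yes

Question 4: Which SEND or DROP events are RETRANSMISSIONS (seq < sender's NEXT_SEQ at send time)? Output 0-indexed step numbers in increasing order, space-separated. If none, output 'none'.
Answer: none

Derivation:
Step 0: SEND seq=2000 -> fresh
Step 1: SEND seq=0 -> fresh
Step 2: DROP seq=175 -> fresh
Step 3: SEND seq=313 -> fresh
Step 4: SEND seq=509 -> fresh
Step 5: SEND seq=663 -> fresh
Step 6: SEND seq=2183 -> fresh
Step 7: SEND seq=2273 -> fresh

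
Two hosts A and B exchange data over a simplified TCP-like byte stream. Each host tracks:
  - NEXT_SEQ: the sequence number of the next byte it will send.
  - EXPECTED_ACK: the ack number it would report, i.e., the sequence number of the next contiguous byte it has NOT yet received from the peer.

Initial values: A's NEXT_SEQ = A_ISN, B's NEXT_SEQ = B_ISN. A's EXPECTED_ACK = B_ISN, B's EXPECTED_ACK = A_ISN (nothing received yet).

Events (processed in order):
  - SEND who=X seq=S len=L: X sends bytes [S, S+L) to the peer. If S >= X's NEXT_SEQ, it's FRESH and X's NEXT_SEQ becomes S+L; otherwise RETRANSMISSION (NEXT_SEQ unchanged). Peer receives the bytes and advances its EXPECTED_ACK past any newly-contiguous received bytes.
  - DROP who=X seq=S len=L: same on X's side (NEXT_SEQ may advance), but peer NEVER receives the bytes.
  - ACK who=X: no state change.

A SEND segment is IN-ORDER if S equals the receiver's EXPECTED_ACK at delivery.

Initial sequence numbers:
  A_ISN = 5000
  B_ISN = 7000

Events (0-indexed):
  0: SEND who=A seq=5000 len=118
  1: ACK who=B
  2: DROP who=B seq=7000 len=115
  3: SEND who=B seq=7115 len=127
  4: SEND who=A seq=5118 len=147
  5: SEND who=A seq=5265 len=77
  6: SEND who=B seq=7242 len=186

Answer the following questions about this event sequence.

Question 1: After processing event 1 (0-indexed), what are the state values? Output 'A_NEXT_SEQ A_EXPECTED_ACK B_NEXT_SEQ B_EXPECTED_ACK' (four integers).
After event 0: A_seq=5118 A_ack=7000 B_seq=7000 B_ack=5118
After event 1: A_seq=5118 A_ack=7000 B_seq=7000 B_ack=5118

5118 7000 7000 5118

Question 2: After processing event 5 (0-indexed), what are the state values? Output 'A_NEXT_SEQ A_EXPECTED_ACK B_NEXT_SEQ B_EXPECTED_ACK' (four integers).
After event 0: A_seq=5118 A_ack=7000 B_seq=7000 B_ack=5118
After event 1: A_seq=5118 A_ack=7000 B_seq=7000 B_ack=5118
After event 2: A_seq=5118 A_ack=7000 B_seq=7115 B_ack=5118
After event 3: A_seq=5118 A_ack=7000 B_seq=7242 B_ack=5118
After event 4: A_seq=5265 A_ack=7000 B_seq=7242 B_ack=5265
After event 5: A_seq=5342 A_ack=7000 B_seq=7242 B_ack=5342

5342 7000 7242 5342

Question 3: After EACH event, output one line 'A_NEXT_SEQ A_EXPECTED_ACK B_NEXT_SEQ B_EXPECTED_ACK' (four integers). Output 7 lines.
5118 7000 7000 5118
5118 7000 7000 5118
5118 7000 7115 5118
5118 7000 7242 5118
5265 7000 7242 5265
5342 7000 7242 5342
5342 7000 7428 5342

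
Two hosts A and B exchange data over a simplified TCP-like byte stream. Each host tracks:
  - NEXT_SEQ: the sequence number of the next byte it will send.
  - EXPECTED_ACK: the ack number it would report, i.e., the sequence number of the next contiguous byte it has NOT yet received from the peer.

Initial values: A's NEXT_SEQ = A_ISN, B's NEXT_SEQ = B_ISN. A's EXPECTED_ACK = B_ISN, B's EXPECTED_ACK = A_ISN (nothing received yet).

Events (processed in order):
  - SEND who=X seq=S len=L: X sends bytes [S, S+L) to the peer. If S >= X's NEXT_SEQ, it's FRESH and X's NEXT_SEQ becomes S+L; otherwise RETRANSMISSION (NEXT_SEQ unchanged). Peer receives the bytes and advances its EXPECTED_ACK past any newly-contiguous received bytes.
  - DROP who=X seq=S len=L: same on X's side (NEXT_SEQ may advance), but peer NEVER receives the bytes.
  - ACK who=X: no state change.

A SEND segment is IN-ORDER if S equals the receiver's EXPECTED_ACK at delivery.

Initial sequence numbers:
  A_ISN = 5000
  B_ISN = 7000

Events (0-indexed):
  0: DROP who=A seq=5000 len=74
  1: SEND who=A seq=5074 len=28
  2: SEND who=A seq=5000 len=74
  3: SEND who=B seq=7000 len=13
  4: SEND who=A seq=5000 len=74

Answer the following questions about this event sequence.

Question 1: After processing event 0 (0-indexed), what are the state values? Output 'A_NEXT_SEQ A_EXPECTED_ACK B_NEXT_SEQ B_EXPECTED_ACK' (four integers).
After event 0: A_seq=5074 A_ack=7000 B_seq=7000 B_ack=5000

5074 7000 7000 5000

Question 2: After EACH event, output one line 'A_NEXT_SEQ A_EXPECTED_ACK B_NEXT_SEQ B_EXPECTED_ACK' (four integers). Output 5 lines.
5074 7000 7000 5000
5102 7000 7000 5000
5102 7000 7000 5102
5102 7013 7013 5102
5102 7013 7013 5102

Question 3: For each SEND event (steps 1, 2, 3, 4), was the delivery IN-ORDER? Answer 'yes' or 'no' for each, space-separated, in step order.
Step 1: SEND seq=5074 -> out-of-order
Step 2: SEND seq=5000 -> in-order
Step 3: SEND seq=7000 -> in-order
Step 4: SEND seq=5000 -> out-of-order

Answer: no yes yes no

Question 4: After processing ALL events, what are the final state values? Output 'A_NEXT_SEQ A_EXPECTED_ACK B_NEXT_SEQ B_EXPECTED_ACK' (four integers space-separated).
Answer: 5102 7013 7013 5102

Derivation:
After event 0: A_seq=5074 A_ack=7000 B_seq=7000 B_ack=5000
After event 1: A_seq=5102 A_ack=7000 B_seq=7000 B_ack=5000
After event 2: A_seq=5102 A_ack=7000 B_seq=7000 B_ack=5102
After event 3: A_seq=5102 A_ack=7013 B_seq=7013 B_ack=5102
After event 4: A_seq=5102 A_ack=7013 B_seq=7013 B_ack=5102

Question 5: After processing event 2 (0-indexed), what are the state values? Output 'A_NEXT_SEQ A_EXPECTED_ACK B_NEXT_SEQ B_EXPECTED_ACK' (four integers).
After event 0: A_seq=5074 A_ack=7000 B_seq=7000 B_ack=5000
After event 1: A_seq=5102 A_ack=7000 B_seq=7000 B_ack=5000
After event 2: A_seq=5102 A_ack=7000 B_seq=7000 B_ack=5102

5102 7000 7000 5102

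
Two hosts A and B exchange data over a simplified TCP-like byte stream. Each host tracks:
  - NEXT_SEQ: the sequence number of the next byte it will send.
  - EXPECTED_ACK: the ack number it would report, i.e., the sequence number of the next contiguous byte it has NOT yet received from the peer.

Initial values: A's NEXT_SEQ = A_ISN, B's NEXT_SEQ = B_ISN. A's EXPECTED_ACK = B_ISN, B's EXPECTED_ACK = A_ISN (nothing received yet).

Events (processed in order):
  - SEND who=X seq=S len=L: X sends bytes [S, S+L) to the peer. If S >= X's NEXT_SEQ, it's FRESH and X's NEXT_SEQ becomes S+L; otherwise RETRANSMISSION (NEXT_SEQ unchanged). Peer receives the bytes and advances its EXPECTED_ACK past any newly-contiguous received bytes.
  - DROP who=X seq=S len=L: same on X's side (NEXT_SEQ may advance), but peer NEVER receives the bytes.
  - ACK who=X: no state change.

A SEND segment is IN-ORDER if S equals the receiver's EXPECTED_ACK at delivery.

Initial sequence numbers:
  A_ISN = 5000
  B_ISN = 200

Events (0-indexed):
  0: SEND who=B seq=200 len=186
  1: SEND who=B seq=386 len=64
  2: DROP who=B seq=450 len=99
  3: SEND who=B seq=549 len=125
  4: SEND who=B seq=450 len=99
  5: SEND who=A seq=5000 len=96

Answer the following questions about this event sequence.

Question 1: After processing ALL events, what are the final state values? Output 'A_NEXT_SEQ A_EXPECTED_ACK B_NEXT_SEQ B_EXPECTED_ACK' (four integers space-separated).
After event 0: A_seq=5000 A_ack=386 B_seq=386 B_ack=5000
After event 1: A_seq=5000 A_ack=450 B_seq=450 B_ack=5000
After event 2: A_seq=5000 A_ack=450 B_seq=549 B_ack=5000
After event 3: A_seq=5000 A_ack=450 B_seq=674 B_ack=5000
After event 4: A_seq=5000 A_ack=674 B_seq=674 B_ack=5000
After event 5: A_seq=5096 A_ack=674 B_seq=674 B_ack=5096

Answer: 5096 674 674 5096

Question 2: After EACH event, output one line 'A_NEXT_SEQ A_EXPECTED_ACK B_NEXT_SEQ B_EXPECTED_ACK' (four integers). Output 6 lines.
5000 386 386 5000
5000 450 450 5000
5000 450 549 5000
5000 450 674 5000
5000 674 674 5000
5096 674 674 5096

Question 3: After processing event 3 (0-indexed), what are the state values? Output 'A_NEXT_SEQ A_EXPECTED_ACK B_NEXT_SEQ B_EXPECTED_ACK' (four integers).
After event 0: A_seq=5000 A_ack=386 B_seq=386 B_ack=5000
After event 1: A_seq=5000 A_ack=450 B_seq=450 B_ack=5000
After event 2: A_seq=5000 A_ack=450 B_seq=549 B_ack=5000
After event 3: A_seq=5000 A_ack=450 B_seq=674 B_ack=5000

5000 450 674 5000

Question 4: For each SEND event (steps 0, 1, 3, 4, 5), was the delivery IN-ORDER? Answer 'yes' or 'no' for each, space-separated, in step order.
Step 0: SEND seq=200 -> in-order
Step 1: SEND seq=386 -> in-order
Step 3: SEND seq=549 -> out-of-order
Step 4: SEND seq=450 -> in-order
Step 5: SEND seq=5000 -> in-order

Answer: yes yes no yes yes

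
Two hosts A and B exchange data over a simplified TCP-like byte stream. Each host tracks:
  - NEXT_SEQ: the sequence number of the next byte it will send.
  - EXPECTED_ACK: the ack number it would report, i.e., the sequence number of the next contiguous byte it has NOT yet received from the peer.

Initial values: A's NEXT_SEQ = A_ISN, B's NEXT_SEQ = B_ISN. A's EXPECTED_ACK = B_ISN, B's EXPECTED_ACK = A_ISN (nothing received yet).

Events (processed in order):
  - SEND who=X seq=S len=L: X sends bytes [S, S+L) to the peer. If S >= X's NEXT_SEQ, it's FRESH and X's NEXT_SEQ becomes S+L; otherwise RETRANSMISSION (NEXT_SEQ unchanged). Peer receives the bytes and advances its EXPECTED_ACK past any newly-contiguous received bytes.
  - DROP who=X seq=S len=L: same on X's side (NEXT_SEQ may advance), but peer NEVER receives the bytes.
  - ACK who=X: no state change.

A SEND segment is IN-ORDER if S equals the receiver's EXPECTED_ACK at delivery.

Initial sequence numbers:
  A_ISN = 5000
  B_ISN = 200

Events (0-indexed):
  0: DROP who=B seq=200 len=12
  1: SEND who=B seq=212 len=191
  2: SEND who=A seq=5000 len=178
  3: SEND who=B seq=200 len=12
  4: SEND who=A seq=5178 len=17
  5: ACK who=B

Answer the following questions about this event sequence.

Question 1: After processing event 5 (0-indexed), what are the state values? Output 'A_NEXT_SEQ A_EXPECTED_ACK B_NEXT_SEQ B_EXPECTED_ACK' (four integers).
After event 0: A_seq=5000 A_ack=200 B_seq=212 B_ack=5000
After event 1: A_seq=5000 A_ack=200 B_seq=403 B_ack=5000
After event 2: A_seq=5178 A_ack=200 B_seq=403 B_ack=5178
After event 3: A_seq=5178 A_ack=403 B_seq=403 B_ack=5178
After event 4: A_seq=5195 A_ack=403 B_seq=403 B_ack=5195
After event 5: A_seq=5195 A_ack=403 B_seq=403 B_ack=5195

5195 403 403 5195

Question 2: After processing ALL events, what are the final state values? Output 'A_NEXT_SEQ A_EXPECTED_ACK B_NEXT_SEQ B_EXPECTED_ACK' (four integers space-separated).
Answer: 5195 403 403 5195

Derivation:
After event 0: A_seq=5000 A_ack=200 B_seq=212 B_ack=5000
After event 1: A_seq=5000 A_ack=200 B_seq=403 B_ack=5000
After event 2: A_seq=5178 A_ack=200 B_seq=403 B_ack=5178
After event 3: A_seq=5178 A_ack=403 B_seq=403 B_ack=5178
After event 4: A_seq=5195 A_ack=403 B_seq=403 B_ack=5195
After event 5: A_seq=5195 A_ack=403 B_seq=403 B_ack=5195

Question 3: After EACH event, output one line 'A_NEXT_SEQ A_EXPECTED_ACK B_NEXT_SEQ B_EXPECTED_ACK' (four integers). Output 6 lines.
5000 200 212 5000
5000 200 403 5000
5178 200 403 5178
5178 403 403 5178
5195 403 403 5195
5195 403 403 5195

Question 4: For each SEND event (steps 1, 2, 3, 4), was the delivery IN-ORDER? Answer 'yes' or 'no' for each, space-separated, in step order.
Answer: no yes yes yes

Derivation:
Step 1: SEND seq=212 -> out-of-order
Step 2: SEND seq=5000 -> in-order
Step 3: SEND seq=200 -> in-order
Step 4: SEND seq=5178 -> in-order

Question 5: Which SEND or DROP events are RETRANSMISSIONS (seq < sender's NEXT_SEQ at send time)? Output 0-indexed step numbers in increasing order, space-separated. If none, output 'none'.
Answer: 3

Derivation:
Step 0: DROP seq=200 -> fresh
Step 1: SEND seq=212 -> fresh
Step 2: SEND seq=5000 -> fresh
Step 3: SEND seq=200 -> retransmit
Step 4: SEND seq=5178 -> fresh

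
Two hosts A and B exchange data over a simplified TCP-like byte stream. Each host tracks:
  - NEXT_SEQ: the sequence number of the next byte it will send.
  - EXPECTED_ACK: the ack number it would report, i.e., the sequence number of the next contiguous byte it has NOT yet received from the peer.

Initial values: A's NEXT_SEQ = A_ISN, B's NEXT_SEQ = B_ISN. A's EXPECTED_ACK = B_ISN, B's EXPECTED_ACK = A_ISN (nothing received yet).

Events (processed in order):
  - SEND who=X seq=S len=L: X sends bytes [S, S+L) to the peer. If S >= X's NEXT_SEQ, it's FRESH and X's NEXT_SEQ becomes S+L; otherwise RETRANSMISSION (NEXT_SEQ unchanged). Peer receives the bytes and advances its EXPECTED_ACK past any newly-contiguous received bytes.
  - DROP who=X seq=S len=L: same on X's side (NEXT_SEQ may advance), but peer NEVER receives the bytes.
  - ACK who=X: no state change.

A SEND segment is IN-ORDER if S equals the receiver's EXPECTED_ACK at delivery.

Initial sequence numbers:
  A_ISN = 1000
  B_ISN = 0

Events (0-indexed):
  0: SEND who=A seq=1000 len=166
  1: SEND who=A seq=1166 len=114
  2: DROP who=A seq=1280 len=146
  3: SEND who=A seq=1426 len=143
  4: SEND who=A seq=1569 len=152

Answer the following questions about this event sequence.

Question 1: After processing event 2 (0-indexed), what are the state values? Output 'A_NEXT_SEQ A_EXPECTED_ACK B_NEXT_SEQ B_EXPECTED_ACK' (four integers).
After event 0: A_seq=1166 A_ack=0 B_seq=0 B_ack=1166
After event 1: A_seq=1280 A_ack=0 B_seq=0 B_ack=1280
After event 2: A_seq=1426 A_ack=0 B_seq=0 B_ack=1280

1426 0 0 1280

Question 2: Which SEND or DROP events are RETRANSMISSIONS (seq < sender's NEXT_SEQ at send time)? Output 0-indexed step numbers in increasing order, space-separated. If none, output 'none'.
Answer: none

Derivation:
Step 0: SEND seq=1000 -> fresh
Step 1: SEND seq=1166 -> fresh
Step 2: DROP seq=1280 -> fresh
Step 3: SEND seq=1426 -> fresh
Step 4: SEND seq=1569 -> fresh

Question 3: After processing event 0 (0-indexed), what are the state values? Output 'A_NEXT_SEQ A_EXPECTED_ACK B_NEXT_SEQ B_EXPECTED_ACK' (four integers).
After event 0: A_seq=1166 A_ack=0 B_seq=0 B_ack=1166

1166 0 0 1166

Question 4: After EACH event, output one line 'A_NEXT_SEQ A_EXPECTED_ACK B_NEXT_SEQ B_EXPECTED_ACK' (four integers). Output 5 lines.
1166 0 0 1166
1280 0 0 1280
1426 0 0 1280
1569 0 0 1280
1721 0 0 1280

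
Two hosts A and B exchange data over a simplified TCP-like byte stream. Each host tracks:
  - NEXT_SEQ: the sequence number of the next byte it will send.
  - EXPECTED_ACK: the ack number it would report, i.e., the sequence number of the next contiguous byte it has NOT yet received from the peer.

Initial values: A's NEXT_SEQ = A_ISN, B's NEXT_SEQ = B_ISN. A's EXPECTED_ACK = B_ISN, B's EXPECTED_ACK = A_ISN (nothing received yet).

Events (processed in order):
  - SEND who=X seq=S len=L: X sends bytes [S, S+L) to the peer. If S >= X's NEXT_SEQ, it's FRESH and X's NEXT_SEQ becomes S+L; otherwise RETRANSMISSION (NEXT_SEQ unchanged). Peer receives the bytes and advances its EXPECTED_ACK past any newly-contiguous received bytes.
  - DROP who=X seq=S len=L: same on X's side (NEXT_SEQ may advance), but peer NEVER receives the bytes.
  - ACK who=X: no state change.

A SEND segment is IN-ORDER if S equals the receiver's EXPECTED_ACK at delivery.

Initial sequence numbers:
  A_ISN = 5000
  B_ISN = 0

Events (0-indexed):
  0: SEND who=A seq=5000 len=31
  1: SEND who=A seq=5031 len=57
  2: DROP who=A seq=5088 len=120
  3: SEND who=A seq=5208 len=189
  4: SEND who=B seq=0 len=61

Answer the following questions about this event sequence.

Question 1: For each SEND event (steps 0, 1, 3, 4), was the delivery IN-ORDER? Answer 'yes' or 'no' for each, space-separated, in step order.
Step 0: SEND seq=5000 -> in-order
Step 1: SEND seq=5031 -> in-order
Step 3: SEND seq=5208 -> out-of-order
Step 4: SEND seq=0 -> in-order

Answer: yes yes no yes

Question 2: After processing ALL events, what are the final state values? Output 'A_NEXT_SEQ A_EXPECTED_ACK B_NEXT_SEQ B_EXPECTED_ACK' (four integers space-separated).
After event 0: A_seq=5031 A_ack=0 B_seq=0 B_ack=5031
After event 1: A_seq=5088 A_ack=0 B_seq=0 B_ack=5088
After event 2: A_seq=5208 A_ack=0 B_seq=0 B_ack=5088
After event 3: A_seq=5397 A_ack=0 B_seq=0 B_ack=5088
After event 4: A_seq=5397 A_ack=61 B_seq=61 B_ack=5088

Answer: 5397 61 61 5088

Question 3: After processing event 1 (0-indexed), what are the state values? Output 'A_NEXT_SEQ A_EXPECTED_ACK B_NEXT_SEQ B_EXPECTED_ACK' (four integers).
After event 0: A_seq=5031 A_ack=0 B_seq=0 B_ack=5031
After event 1: A_seq=5088 A_ack=0 B_seq=0 B_ack=5088

5088 0 0 5088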